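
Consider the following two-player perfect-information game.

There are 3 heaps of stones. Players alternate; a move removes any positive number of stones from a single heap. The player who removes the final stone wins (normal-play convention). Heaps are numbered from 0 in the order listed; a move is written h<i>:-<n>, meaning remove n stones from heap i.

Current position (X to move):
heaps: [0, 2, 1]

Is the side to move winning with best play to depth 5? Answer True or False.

[(0,2,1)] X move#1: h1:-1:+1/(0,1,1)*, h1:-2:-1/(0,0,1), h2:-1:-1/(0,2,0)
[(0,1,1)] O move#2: h1:-1:-1/(0,0,1)*, h2:-1:-1/(0,1,0)
[(0,0,1)] X move#3: h2:-1:+1/(0,0,0)*
[(0,0,0)] end (terminal -1, O#4); searched (0,2,1) to 5

X winning at [(0,2,1)]: True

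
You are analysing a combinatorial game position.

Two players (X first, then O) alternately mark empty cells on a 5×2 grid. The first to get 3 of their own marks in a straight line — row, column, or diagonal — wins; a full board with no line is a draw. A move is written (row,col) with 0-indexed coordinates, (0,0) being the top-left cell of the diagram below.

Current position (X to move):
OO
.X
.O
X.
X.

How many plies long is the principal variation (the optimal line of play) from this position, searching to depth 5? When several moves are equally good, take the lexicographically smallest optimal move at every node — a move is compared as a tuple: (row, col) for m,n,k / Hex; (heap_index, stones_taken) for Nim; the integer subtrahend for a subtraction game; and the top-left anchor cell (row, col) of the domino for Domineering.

ply 1, X at OO/.X/.O/X./X. | (1,0)=+0→OO/XX/.O/X./X.; (2,0)=+1→OO/.X/XO/X./X.*; (3,1)=+0→OO/.X/.O/XX/X.; (4,1)=+0→OO/.X/.O/X./XX
ply 2: OO/.X/XO/X./X. is terminal -1 (O); from OO/.X/.O/X./X. depth 5

PV length from [OO/.X/.O/X./X.]: 1 ply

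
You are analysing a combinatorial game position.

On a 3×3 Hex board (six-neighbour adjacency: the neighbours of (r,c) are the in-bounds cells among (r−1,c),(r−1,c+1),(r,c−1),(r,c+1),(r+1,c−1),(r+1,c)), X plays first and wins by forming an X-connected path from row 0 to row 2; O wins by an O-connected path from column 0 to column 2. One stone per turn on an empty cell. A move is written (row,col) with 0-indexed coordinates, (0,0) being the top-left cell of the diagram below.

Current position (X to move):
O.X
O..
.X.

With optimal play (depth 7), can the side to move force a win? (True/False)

[O.X/O../.X.] X move#1: (0,1):+1/OXX/O../.X.*, (1,1):+1/O.X/OX./.X., (1,2):+1/O.X/O.X/.X., (2,0):+1/O.X/O../XX., (2,2):+1/O.X/O../.XX
[OXX/O../.X.] O move#2: (1,1):-1/OXX/OO./.X.*, (1,2):-1/OXX/O.O/.X., (2,0):-1/OXX/O../OX., (2,2):-1/OXX/O../.XO
[OXX/OO./.X.] X move#3: (1,2):+1/OXX/OOX/.X.*, (2,0):-1/OXX/OO./XX., (2,2):-1/OXX/OO./.XX
[OXX/OOX/.X.] end (terminal -1, O#4); searched O.X/O../.X. to 7

X winning at [O.X/O../.X.]: True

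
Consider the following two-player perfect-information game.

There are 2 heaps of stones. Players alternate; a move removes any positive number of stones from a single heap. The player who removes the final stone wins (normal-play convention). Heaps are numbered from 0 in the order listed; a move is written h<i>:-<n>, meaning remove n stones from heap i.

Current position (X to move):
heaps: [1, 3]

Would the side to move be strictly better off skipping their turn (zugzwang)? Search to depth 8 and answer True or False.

zugzwang((1,3), X) = False

ply 1, X at (1,3) | h0:-1=-1→(0,3); h1:-1=-1→(1,2); h1:-2=+1→(1,1)*; h1:-3=-1→(1,0)
ply 2, O at (1,1) | h0:-1=-1→(0,1)*; h1:-1=-1→(1,0)
ply 3, X at (0,1) | h1:-1=+1→(0,0)*
ply 4: (0,0) is terminal -1 (O); from (1,3) depth 8
pass branch (O moves first from the same position):
  | ply 1, O at (1,3) | h0:-1=-1→(0,3); h1:-1=-1→(1,2); h1:-2=+1→(1,1)*; h1:-3=-1→(1,0)
  | ply 2, X at (1,1) | h0:-1=-1→(0,1)*; h1:-1=-1→(1,0)
  | ply 3, O at (0,1) | h1:-1=+1→(0,0)*
  | ply 4: (0,0) is terminal -1 (X); from (1,3) depth 8
X moving scores +1; X passing scores -1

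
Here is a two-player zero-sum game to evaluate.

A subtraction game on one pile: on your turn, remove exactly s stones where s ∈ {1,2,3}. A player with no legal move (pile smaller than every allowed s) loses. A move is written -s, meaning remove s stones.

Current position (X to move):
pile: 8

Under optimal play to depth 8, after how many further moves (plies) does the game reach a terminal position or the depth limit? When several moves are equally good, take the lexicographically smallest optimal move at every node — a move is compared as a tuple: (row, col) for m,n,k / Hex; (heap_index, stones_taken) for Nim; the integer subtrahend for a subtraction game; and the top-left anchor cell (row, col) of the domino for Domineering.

PV length from [8]: 4 plies

[8] X move#1: -1:-1/7*, -2:-1/6, -3:-1/5
[7] O move#2: -1:-1/6, -2:-1/5, -3:+1/4*
[4] X move#3: -1:-1/3*, -2:-1/2, -3:-1/1
[3] O move#4: -1:-1/2, -2:-1/1, -3:+1/0*
[0] end (terminal -1, X#5); searched 8 to 8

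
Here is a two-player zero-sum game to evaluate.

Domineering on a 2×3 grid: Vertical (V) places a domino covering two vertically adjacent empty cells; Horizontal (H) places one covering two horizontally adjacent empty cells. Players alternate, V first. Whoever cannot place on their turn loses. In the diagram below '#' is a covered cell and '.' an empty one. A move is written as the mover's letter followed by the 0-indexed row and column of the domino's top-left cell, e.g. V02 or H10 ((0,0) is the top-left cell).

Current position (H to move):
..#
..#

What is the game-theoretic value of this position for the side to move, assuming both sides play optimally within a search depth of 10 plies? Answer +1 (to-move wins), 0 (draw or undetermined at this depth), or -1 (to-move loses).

p1 H@[..#/..#]: H00[###/..#]+1* H10[..#/###]+1
p2 V@[###/..#] terminal -1; root [..#/..#] d10

value(..#/..#, H) = +1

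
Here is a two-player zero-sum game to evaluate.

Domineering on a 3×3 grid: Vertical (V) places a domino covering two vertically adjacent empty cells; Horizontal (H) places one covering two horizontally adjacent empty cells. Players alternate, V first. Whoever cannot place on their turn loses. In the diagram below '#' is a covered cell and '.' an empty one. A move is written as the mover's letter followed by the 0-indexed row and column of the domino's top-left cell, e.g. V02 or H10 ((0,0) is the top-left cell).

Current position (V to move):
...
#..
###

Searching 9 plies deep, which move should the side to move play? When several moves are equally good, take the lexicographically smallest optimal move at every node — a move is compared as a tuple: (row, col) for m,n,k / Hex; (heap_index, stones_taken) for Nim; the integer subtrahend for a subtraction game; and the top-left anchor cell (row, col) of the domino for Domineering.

V's best at [.../#../###]: V01

[.../#../###] V move#1: V01:+1/.#./##./###*, V02:-1/..#/#.#/###
[.#./##./###] end (terminal -1, H#2); searched .../#../### to 9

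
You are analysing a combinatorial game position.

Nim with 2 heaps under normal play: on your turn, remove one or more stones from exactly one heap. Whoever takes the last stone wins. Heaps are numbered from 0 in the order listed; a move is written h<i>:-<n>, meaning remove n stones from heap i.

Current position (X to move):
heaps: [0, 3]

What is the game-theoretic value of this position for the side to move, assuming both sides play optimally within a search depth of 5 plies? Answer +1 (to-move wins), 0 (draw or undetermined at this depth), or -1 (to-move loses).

value((0,3), X) = +1

p1 X@[(0,3)]: h1:-1[(0,2)]-1 h1:-2[(0,1)]-1 h1:-3[(0,0)]+1*
p2 O@[(0,0)] terminal -1; root [(0,3)] d5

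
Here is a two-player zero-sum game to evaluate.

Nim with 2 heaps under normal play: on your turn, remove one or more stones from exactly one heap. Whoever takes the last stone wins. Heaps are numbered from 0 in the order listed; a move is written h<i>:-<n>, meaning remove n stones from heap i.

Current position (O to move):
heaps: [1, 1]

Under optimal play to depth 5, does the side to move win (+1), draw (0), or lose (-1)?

value((1,1), O) = -1

[(1,1)] O move#1: h0:-1:-1/(0,1)*, h1:-1:-1/(1,0)
[(0,1)] X move#2: h1:-1:+1/(0,0)*
[(0,0)] end (terminal -1, O#3); searched (1,1) to 5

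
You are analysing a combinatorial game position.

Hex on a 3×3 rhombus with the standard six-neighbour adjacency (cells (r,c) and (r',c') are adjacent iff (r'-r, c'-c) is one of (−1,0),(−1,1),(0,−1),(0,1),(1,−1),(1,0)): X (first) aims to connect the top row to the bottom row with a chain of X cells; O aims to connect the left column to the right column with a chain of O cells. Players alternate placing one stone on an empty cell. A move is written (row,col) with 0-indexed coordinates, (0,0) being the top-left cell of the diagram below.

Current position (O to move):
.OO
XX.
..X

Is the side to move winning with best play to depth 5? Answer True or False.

O winning at [.OO/XX./..X]: True

p1 O@[.OO/XX./..X]: (0,0)[OOO/XX./..X]+1* (1,2)[.OO/XXO/..X]-1 (2,0)[.OO/XX./O.X]-1 (2,1)[.OO/XX./.OX]-1
p2 X@[OOO/XX./..X] terminal -1; root [.OO/XX./..X] d5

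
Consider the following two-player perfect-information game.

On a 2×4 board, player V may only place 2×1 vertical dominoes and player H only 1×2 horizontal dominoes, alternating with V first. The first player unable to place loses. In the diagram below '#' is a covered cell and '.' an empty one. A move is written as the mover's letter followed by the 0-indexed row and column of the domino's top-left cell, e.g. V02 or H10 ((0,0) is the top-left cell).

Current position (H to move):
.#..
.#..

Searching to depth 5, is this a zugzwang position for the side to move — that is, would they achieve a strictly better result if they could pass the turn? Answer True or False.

[.#../.#..] H move#1: H02:+1/.###/.#..*, H12:+1/.#../.###
[.###/.#..] V move#2: V00:-1/####/##..*
[####/##..] H move#3: H12:+1/####/####*
[####/####] end (terminal -1, V#4); searched .#../.#.. to 5
pass branch (V moves first from the same position):
  | [.#../.#..] V move#1: V00:-1/##../##.., V02:+1/.##./.##.*, V03:+1/.#.#/.#.#
  | [.##./.##.] end (terminal -1, H#2); searched .#../.#.. to 5
H moving scores +1; H passing scores -1

zugzwang(.#../.#.., H) = False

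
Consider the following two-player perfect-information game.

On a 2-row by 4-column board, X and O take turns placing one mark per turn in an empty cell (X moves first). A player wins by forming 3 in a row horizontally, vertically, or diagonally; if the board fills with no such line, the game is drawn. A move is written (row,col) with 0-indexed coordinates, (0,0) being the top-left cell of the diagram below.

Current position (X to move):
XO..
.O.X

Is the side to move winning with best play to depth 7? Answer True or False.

ply 1, X at XO../.O.X | (0,2)=+0→XOX./.O.X*; (0,3)=+0→XO.X/.O.X; (1,0)=+0→XO../XO.X; (1,2)=+0→XO../.OXX
ply 2, O at XOX./.O.X | (0,3)=+0→XOXO/.O.X*; (1,0)=+0→XOX./OO.X; (1,2)=+0→XOX./.OOX
ply 3, X at XOXO/.O.X | (1,0)=+0→XOXO/XO.X*; (1,2)=+0→XOXO/.OXX
ply 4, O at XOXO/XO.X | (1,2)=+0→XOXO/XOOX*
ply 5: XOXO/XOOX is terminal +0 (X); from XO../.O.X depth 7

X winning at [XO../.O.X]: False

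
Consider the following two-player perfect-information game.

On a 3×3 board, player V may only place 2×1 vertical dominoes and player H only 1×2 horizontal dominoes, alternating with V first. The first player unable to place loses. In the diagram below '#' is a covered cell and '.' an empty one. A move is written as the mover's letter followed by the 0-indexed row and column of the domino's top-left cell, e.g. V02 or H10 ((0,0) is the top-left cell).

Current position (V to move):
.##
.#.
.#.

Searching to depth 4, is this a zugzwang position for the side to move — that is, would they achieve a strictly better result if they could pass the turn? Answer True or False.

[.##/.#./.#.] V move#1: V00:+1/###/##./.#.*, V10:+1/.##/##./##., V12:+1/.##/.##/.##
[###/##./.#.] end (terminal -1, H#2); searched .##/.#./.#. to 4
if V skipped the turn, H would face:
~ [.##/.#./.#.] end (terminal -1, H#1); searched .##/.#./.#. to 4
compare (V): move=+1 vs pass=+1

zugzwang(.##/.#./.#., V) = False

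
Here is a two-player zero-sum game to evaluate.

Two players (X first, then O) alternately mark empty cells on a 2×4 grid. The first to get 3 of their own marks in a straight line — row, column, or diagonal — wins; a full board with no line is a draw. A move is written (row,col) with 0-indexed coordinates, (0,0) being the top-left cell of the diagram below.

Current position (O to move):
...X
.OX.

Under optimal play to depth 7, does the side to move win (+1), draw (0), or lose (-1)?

ply 1, O at ...X/.OX. | (0,0)=+0→O..X/.OX.*; (0,1)=+0→.O.X/.OX.; (0,2)=+0→..OX/.OX.; (1,0)=+0→...X/OOX.; (1,3)=+0→...X/.OXO
ply 2, X at O..X/.OX. | (0,1)=+0→OX.X/.OX.*; (0,2)=+0→O.XX/.OX.; (1,0)=+0→O..X/XOX.; (1,3)=+0→O..X/.OXX
ply 3, O at OX.X/.OX. | (0,2)=+0→OXOX/.OX.*; (1,0)=-1→OX.X/OOX.; (1,3)=-1→OX.X/.OXO
ply 4, X at OXOX/.OX. | (1,0)=+0→OXOX/XOX.*; (1,3)=+0→OXOX/.OXX
ply 5, O at OXOX/XOX. | (1,3)=+0→OXOX/XOXO*
ply 6: OXOX/XOXO is terminal +0 (X); from ...X/.OX. depth 7

value(...X/.OX., O) = 0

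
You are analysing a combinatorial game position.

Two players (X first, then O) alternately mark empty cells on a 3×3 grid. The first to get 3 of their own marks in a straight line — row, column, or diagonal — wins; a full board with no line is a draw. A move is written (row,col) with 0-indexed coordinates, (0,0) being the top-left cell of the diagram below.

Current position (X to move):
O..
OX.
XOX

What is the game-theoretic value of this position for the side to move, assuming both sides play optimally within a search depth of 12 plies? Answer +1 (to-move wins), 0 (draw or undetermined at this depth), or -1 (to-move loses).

value(O../OX./XOX, X) = +1

ply 1, X at O../OX./XOX | (0,1)=+0→OX./OX./XOX; (0,2)=+1→O.X/OX./XOX*; (1,2)=+0→O../OXX/XOX
ply 2: O.X/OX./XOX is terminal -1 (O); from O../OX./XOX depth 12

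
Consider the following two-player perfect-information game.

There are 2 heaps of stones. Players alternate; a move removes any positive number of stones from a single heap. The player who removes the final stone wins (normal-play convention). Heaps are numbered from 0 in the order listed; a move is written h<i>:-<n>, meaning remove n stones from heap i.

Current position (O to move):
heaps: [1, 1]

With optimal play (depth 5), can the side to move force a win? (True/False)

[(1,1)] O move#1: h0:-1:-1/(0,1)*, h1:-1:-1/(1,0)
[(0,1)] X move#2: h1:-1:+1/(0,0)*
[(0,0)] end (terminal -1, O#3); searched (1,1) to 5

O winning at [(1,1)]: False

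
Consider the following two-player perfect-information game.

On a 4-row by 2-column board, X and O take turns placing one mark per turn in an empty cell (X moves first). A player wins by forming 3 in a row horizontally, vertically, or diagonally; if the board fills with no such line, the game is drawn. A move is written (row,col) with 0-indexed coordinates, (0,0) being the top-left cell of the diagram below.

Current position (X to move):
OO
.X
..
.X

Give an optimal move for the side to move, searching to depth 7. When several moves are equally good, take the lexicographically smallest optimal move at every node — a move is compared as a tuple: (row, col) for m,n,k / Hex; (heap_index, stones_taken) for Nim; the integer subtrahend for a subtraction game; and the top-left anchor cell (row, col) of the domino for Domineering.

[OO/.X/../.X] X move#1: (1,0):+0/OO/XX/../.X, (2,0):+0/OO/.X/X./.X, (2,1):+1/OO/.X/.X/.X*, (3,0):+0/OO/.X/../XX
[OO/.X/.X/.X] end (terminal -1, O#2); searched OO/.X/../.X to 7

X's best at [OO/.X/../.X]: (2,1)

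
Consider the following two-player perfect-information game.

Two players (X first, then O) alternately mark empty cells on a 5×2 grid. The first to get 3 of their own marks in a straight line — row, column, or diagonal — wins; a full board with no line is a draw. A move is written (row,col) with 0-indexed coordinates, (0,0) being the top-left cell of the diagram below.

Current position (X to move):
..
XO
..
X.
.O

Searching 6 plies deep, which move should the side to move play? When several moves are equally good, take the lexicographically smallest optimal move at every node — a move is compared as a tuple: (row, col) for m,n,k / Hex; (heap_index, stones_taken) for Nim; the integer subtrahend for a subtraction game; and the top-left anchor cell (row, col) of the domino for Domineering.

X's best at [../XO/../X./.O]: (2,0)

ply 1, X at ../XO/../X./.O | (0,0)=+0→X./XO/../X./.O; (0,1)=+0→.X/XO/../X./.O; (2,0)=+1→../XO/X./X./.O*; (2,1)=+0→../XO/.X/X./.O; (3,1)=+0→../XO/../XX/.O; (4,0)=+0→../XO/../X./XO
ply 2: ../XO/X./X./.O is terminal -1 (O); from ../XO/../X./.O depth 6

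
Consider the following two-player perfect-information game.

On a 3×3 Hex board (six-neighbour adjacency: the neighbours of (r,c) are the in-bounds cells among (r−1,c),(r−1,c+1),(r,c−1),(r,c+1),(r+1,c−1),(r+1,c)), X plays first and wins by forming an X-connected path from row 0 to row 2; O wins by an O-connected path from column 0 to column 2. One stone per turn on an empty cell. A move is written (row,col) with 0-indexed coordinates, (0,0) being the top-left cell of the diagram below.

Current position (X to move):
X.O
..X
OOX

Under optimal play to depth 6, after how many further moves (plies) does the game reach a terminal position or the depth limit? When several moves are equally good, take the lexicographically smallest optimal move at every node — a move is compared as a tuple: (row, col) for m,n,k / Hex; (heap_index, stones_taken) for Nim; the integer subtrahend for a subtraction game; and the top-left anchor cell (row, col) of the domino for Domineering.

PV length from [X.O/..X/OOX]: 3 plies

ply 1, X at X.O/..X/OOX | (0,1)=-1→XXO/..X/OOX; (1,0)=-1→X.O/X.X/OOX; (1,1)=+1→X.O/.XX/OOX*
ply 2, O at X.O/.XX/OOX | (0,1)=-1→XOO/.XX/OOX*; (1,0)=-1→X.O/OXX/OOX
ply 3, X at XOO/.XX/OOX | (1,0)=+1→XOO/XXX/OOX*
ply 4: XOO/XXX/OOX is terminal -1 (O); from X.O/..X/OOX depth 6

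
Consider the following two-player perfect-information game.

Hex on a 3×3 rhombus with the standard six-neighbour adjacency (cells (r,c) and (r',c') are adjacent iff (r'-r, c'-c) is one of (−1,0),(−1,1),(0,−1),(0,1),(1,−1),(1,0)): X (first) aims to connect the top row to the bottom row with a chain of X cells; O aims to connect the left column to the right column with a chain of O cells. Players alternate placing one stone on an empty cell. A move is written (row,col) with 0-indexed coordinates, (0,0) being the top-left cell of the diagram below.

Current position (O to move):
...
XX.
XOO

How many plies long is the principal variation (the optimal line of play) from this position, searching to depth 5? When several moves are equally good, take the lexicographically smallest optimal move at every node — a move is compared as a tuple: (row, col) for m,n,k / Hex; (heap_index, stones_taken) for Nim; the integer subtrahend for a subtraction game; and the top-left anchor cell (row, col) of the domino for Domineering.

ply 1, O at .../XX./XOO | (0,0)=-1→O../XX./XOO*; (0,1)=-1→.O./XX./XOO; (0,2)=-1→..O/XX./XOO; (1,2)=-1→.../XXO/XOO
ply 2, X at O../XX./XOO | (0,1)=+1→OX./XX./XOO*; (0,2)=+1→O.X/XX./XOO; (1,2)=+1→O../XXX/XOO
ply 3: OX./XX./XOO is terminal -1 (O); from .../XX./XOO depth 5

PV length from [.../XX./XOO]: 2 plies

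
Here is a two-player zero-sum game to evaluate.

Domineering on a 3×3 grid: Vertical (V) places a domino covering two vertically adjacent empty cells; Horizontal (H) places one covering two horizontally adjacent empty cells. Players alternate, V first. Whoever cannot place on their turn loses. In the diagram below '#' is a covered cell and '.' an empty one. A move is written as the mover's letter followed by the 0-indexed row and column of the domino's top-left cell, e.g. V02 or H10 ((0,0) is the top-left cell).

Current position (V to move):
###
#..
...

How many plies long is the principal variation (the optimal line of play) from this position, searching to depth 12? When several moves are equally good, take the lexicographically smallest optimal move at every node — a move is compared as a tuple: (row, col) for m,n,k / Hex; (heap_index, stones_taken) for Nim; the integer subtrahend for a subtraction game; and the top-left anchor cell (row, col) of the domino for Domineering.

p1 V@[###/#../...]: V11[###/##./.#.]+1* V12[###/#.#/..#]-1
p2 H@[###/##./.#.] terminal -1; root [###/#../...] d12

PV length from [###/#../...]: 1 ply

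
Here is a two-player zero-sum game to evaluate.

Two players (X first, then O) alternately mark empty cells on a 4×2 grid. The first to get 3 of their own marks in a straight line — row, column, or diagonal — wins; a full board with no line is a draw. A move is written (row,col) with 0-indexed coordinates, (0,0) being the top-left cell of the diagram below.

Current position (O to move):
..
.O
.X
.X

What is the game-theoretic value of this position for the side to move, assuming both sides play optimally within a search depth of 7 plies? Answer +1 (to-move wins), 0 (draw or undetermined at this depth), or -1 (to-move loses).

value(../.O/.X/.X, O) = 0

p1 O@[../.O/.X/.X]: (0,0)[O./.O/.X/.X]+0* (0,1)[.O/.O/.X/.X]+0 (1,0)[../OO/.X/.X]+0 (2,0)[../.O/OX/.X]+0 (3,0)[../.O/.X/OX]+0
p2 X@[O./.O/.X/.X]: (0,1)[OX/.O/.X/.X]+0* (1,0)[O./XO/.X/.X]+0 (2,0)[O./.O/XX/.X]+0 (3,0)[O./.O/.X/XX]+0
p3 O@[OX/.O/.X/.X]: (1,0)[OX/OO/.X/.X]+0* (2,0)[OX/.O/OX/.X]+0 (3,0)[OX/.O/.X/OX]+0
p4 X@[OX/OO/.X/.X]: (2,0)[OX/OO/XX/.X]+0* (3,0)[OX/OO/.X/XX]-1
p5 O@[OX/OO/XX/.X]: (3,0)[OX/OO/XX/OX]+0*
p6 X@[OX/OO/XX/OX] terminal +0; root [../.O/.X/.X] d7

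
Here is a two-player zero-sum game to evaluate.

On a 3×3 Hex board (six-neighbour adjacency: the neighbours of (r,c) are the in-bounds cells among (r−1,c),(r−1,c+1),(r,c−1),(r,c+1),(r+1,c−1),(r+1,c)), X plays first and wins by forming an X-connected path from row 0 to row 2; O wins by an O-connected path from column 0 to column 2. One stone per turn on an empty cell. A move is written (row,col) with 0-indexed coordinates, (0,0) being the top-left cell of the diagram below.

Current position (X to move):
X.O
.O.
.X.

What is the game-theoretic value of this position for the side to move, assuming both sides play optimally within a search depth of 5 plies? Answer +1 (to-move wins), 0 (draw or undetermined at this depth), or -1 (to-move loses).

value(X.O/.O./.X., X) = -1

[X.O/.O./.X.] X move#1: (0,1):-1/XXO/.O./.X.*, (1,0):-1/X.O/XO./.X., (1,2):-1/X.O/.OX/.X., (2,0):-1/X.O/.O./XX., (2,2):-1/X.O/.O./.XX
[XXO/.O./.X.] O move#2: (1,0):+1/XXO/OO./.X.*, (1,2):+1/XXO/.OO/.X., (2,0):+1/XXO/.O./OX., (2,2):+1/XXO/.O./.XO
[XXO/OO./.X.] end (terminal -1, X#3); searched X.O/.O./.X. to 5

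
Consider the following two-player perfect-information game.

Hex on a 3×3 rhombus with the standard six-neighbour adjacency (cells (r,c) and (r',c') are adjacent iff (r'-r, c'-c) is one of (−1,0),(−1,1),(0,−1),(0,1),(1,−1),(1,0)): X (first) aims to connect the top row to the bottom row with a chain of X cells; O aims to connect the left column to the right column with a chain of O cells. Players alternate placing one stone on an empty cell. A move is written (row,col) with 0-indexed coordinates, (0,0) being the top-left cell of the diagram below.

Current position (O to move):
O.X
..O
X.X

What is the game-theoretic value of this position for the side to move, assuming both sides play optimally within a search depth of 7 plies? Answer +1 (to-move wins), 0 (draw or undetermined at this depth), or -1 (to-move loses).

p1 O@[O.X/..O/X.X]: (0,1)[OOX/..O/X.X]-1 (1,0)[O.X/O.O/X.X]-1 (1,1)[O.X/.OO/X.X]+1* (2,1)[O.X/..O/XOX]-1
p2 X@[O.X/.OO/X.X]: (0,1)[OXX/.OO/X.X]-1* (1,0)[O.X/XOO/X.X]-1 (2,1)[O.X/.OO/XXX]-1
p3 O@[OXX/.OO/X.X]: (1,0)[OXX/OOO/X.X]+1* (2,1)[OXX/.OO/XOX]-1
p4 X@[OXX/OOO/X.X] terminal -1; root [O.X/..O/X.X] d7

value(O.X/..O/X.X, O) = +1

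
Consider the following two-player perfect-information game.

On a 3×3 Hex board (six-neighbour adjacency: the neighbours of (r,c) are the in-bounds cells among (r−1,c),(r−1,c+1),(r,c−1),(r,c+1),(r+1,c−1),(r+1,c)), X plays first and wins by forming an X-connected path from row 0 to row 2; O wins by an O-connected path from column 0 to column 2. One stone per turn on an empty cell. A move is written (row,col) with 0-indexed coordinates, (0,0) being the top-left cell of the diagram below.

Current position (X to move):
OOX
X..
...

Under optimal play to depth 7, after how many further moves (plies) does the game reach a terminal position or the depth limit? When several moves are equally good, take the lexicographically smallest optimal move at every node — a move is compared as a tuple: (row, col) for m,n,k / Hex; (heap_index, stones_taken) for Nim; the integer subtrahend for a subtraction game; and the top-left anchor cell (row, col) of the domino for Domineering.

ply 1, X at OOX/X../... | (1,1)=+1→OOX/XX./...*; (1,2)=+1→OOX/X.X/...; (2,0)=+1→OOX/X../X..; (2,1)=+1→OOX/X../.X.; (2,2)=+1→OOX/X../..X
ply 2, O at OOX/XX./... | (1,2)=-1→OOX/XXO/...*; (2,0)=-1→OOX/XX./O..; (2,1)=-1→OOX/XX./.O.; (2,2)=-1→OOX/XX./..O
ply 3, X at OOX/XXO/... | (2,0)=+1→OOX/XXO/X..*; (2,1)=+1→OOX/XXO/.X.; (2,2)=+1→OOX/XXO/..X
ply 4: OOX/XXO/X.. is terminal -1 (O); from OOX/X../... depth 7

PV length from [OOX/X../...]: 3 plies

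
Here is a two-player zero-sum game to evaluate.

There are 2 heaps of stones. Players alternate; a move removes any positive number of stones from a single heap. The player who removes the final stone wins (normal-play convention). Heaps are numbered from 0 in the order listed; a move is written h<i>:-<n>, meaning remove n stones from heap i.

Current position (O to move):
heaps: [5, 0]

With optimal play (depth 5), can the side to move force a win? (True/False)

p1 O@[(5,0)]: h0:-1[(4,0)]-1 h0:-2[(3,0)]-1 h0:-3[(2,0)]-1 h0:-4[(1,0)]-1 h0:-5[(0,0)]+1*
p2 X@[(0,0)] terminal -1; root [(5,0)] d5

O winning at [(5,0)]: True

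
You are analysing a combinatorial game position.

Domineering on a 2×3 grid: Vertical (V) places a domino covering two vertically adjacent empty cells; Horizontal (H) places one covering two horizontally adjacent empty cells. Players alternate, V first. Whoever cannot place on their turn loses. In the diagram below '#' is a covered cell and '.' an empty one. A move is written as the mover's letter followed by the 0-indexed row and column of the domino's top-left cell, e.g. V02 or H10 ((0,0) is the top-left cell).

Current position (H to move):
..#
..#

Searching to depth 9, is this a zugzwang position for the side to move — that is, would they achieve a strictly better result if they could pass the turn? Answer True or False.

ply 1, H at ..#/..# | H00=+1→###/..#*; H10=+1→..#/###
ply 2: ###/..# is terminal -1 (V); from ..#/..# depth 9
suppose H passes — search the same position with V to move:
pass> ply 1, V at ..#/..# | V00=+1→#.#/#.#*; V01=+1→.##/.##
pass> ply 2: #.#/#.# is terminal -1 (H); from ..#/..# depth 9
for H: play +1, pass -1

zugzwang(..#/..#, H) = False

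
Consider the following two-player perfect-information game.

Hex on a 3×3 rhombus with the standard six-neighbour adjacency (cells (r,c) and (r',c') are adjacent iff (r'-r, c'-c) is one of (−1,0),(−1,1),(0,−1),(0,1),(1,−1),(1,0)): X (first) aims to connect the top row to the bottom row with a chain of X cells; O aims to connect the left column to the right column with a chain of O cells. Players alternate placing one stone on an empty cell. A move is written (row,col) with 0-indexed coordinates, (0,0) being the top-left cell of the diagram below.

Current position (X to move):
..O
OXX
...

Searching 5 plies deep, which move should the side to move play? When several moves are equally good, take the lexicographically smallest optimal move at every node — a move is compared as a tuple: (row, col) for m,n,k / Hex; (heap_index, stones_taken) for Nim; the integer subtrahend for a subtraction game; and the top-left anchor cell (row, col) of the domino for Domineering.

X's best at [..O/OXX/...]: (0,1)

p1 X@[..O/OXX/...]: (0,0)[X.O/OXX/...]-1 (0,1)[.XO/OXX/...]+1* (2,0)[..O/OXX/X..]-1 (2,1)[..O/OXX/.X.]-1 (2,2)[..O/OXX/..X]-1
p2 O@[.XO/OXX/...]: (0,0)[OXO/OXX/...]-1* (2,0)[.XO/OXX/O..]-1 (2,1)[.XO/OXX/.O.]-1 (2,2)[.XO/OXX/..O]-1
p3 X@[OXO/OXX/...]: (2,0)[OXO/OXX/X..]+1* (2,1)[OXO/OXX/.X.]+1 (2,2)[OXO/OXX/..X]+1
p4 O@[OXO/OXX/X..] terminal -1; root [..O/OXX/...] d5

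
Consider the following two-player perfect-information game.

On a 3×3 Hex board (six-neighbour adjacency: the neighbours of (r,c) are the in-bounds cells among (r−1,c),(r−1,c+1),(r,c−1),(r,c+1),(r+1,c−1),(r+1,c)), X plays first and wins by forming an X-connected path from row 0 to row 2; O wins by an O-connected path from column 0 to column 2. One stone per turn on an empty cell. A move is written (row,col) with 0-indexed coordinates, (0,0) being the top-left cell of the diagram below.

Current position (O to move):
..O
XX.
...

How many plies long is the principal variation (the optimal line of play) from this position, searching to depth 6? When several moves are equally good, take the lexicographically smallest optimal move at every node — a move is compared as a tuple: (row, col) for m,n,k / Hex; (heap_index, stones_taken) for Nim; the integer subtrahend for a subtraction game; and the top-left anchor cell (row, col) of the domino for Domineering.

ply 1, O at ..O/XX./... | (0,0)=-1→O.O/XX./...*; (0,1)=-1→.OO/XX./...; (1,2)=-1→..O/XXO/...; (2,0)=-1→..O/XX./O..; (2,1)=-1→..O/XX./.O.; (2,2)=-1→..O/XX./..O
ply 2, X at O.O/XX./... | (0,1)=+1→OXO/XX./...*; (1,2)=-1→O.O/XXX/...; (2,0)=-1→O.O/XX./X..; (2,1)=-1→O.O/XX./.X.; (2,2)=-1→O.O/XX./..X
ply 3, O at OXO/XX./... | (1,2)=-1→OXO/XXO/...*; (2,0)=-1→OXO/XX./O..; (2,1)=-1→OXO/XX./.O.; (2,2)=-1→OXO/XX./..O
ply 4, X at OXO/XXO/... | (2,0)=+1→OXO/XXO/X..*; (2,1)=+1→OXO/XXO/.X.; (2,2)=+1→OXO/XXO/..X
ply 5: OXO/XXO/X.. is terminal -1 (O); from ..O/XX./... depth 6

PV length from [..O/XX./...]: 4 plies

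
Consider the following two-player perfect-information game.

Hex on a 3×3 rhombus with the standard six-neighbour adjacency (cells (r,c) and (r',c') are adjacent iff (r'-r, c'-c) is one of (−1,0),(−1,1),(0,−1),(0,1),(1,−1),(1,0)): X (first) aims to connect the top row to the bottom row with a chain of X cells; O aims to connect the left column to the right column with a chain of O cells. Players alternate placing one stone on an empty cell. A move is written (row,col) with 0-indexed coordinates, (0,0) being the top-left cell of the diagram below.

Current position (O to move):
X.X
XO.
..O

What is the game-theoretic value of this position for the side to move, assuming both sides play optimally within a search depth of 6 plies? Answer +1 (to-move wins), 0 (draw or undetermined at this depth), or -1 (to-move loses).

[X.X/XO./..O] O move#1: (0,1):-1/XOX/XO./..O, (1,2):-1/X.X/XOO/..O, (2,0):+1/X.X/XO./O.O*, (2,1):-1/X.X/XO./.OO
[X.X/XO./O.O] X move#2: (0,1):-1/XXX/XO./O.O*, (1,2):-1/X.X/XOX/O.O, (2,1):-1/X.X/XO./OXO
[XXX/XO./O.O] O move#3: (1,2):+1/XXX/XOO/O.O*, (2,1):+1/XXX/XO./OOO
[XXX/XOO/O.O] end (terminal -1, X#4); searched X.X/XO./..O to 6

value(X.X/XO./..O, O) = +1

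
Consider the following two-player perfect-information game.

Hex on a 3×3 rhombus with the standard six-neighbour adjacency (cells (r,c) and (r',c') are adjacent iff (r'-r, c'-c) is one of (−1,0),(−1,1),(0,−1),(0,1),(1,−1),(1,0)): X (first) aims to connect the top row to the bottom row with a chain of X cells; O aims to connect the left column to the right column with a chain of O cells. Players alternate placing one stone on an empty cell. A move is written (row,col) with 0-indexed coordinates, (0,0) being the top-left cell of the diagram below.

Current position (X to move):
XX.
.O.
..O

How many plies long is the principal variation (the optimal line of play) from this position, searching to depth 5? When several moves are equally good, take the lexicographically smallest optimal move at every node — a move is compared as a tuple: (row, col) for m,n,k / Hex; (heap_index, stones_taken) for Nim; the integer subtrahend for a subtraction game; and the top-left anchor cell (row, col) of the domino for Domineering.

PV length from [XX./.O./..O]: 4 plies

p1 X@[XX./.O./..O]: (0,2)[XXX/.O./..O]-1* (1,0)[XX./XO./..O]-1 (1,2)[XX./.OX/..O]-1 (2,0)[XX./.O./X.O]-1 (2,1)[XX./.O./.XO]-1
p2 O@[XXX/.O./..O]: (1,0)[XXX/OO./..O]+1* (1,2)[XXX/.OO/..O]+1 (2,0)[XXX/.O./O.O]+1 (2,1)[XXX/.O./.OO]+1
p3 X@[XXX/OO./..O]: (1,2)[XXX/OOX/..O]-1* (2,0)[XXX/OO./X.O]-1 (2,1)[XXX/OO./.XO]-1
p4 O@[XXX/OOX/..O]: (2,0)[XXX/OOX/O.O]-1 (2,1)[XXX/OOX/.OO]+1*
p5 X@[XXX/OOX/.OO] terminal -1; root [XX./.O./..O] d5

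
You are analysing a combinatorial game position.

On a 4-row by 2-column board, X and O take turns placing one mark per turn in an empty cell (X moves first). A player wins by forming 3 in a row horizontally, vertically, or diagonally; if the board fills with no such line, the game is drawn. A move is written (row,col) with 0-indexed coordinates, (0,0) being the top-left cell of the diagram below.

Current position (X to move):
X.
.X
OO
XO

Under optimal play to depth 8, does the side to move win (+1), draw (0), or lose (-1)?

ply 1, X at X./.X/OO/XO | (0,1)=+0→XX/.X/OO/XO*; (1,0)=+0→X./XX/OO/XO
ply 2, O at XX/.X/OO/XO | (1,0)=+0→XX/OX/OO/XO*
ply 3: XX/OX/OO/XO is terminal +0 (X); from X./.X/OO/XO depth 8

value(X./.X/OO/XO, X) = 0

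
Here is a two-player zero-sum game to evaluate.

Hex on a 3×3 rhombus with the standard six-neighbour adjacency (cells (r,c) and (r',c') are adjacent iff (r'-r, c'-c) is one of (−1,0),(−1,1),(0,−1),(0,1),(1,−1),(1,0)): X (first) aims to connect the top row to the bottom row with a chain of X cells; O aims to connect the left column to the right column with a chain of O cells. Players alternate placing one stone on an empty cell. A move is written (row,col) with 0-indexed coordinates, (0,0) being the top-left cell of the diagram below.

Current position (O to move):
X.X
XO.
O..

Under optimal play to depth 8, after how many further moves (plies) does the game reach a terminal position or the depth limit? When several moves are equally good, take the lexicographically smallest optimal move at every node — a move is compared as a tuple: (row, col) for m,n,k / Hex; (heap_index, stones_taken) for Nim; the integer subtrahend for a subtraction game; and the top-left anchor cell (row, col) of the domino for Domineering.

p1 O@[X.X/XO./O..]: (0,1)[XOX/XO./O..]-1 (1,2)[X.X/XOO/O..]+1* (2,1)[X.X/XO./OO.]+1 (2,2)[X.X/XO./O.O]+1
p2 X@[X.X/XOO/O..] terminal -1; root [X.X/XO./O..] d8

PV length from [X.X/XO./O..]: 1 ply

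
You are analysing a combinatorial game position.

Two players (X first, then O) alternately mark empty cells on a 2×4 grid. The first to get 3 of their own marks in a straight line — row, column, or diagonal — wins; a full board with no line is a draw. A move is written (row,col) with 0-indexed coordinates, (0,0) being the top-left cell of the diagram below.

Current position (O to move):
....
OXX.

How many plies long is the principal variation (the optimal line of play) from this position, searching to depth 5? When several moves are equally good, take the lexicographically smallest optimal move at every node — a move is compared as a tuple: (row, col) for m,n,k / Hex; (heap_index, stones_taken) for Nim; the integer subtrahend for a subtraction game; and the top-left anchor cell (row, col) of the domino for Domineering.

p1 O@[..../OXX.]: (0,0)[O.../OXX.]-1 (0,1)[.O../OXX.]-1 (0,2)[..O./OXX.]-1 (0,3)[...O/OXX.]-1 (1,3)[..../OXXO]+0*
p2 X@[..../OXXO]: (0,0)[X.../OXXO]+0* (0,1)[.X../OXXO]+0 (0,2)[..X./OXXO]+0 (0,3)[...X/OXXO]+0
p3 O@[X.../OXXO]: (0,1)[XO../OXXO]+0* (0,2)[X.O./OXXO]+0 (0,3)[X..O/OXXO]+0
p4 X@[XO../OXXO]: (0,2)[XOX./OXXO]+0* (0,3)[XO.X/OXXO]+0
p5 O@[XOX./OXXO]: (0,3)[XOXO/OXXO]+0*
p6 X@[XOXO/OXXO] terminal +0; root [..../OXX.] d5

PV length from [..../OXX.]: 5 plies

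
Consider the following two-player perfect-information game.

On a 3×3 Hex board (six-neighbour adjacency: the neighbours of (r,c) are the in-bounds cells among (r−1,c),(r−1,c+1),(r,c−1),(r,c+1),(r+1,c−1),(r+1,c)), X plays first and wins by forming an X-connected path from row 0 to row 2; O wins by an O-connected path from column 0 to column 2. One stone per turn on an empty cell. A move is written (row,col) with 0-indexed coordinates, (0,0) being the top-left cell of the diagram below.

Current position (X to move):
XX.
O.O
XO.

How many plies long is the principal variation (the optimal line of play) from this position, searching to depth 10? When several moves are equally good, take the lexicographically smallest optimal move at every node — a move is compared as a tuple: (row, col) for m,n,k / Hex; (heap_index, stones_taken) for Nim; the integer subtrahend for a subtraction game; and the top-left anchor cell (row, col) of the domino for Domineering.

PV length from [XX./O.O/XO.]: 1 ply

ply 1, X at XX./O.O/XO. | (0,2)=-1→XXX/O.O/XO.; (1,1)=+1→XX./OXO/XO.*; (2,2)=-1→XX./O.O/XOX
ply 2: XX./OXO/XO. is terminal -1 (O); from XX./O.O/XO. depth 10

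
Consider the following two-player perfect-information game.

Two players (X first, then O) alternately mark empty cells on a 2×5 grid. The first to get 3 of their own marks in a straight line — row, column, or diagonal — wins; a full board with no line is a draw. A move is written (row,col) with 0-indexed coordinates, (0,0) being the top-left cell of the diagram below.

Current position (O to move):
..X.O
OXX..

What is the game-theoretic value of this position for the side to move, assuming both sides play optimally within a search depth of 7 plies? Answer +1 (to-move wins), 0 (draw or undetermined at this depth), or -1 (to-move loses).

ply 1, O at ..X.O/OXX.. | (0,0)=-1→O.X.O/OXX..*; (0,1)=-1→.OX.O/OXX..; (0,3)=-1→..XOO/OXX..; (1,3)=-1→..X.O/OXXO.; (1,4)=-1→..X.O/OXX.O
ply 2, X at O.X.O/OXX.. | (0,1)=+1→OXX.O/OXX..*; (0,3)=+1→O.XXO/OXX..; (1,3)=+1→O.X.O/OXXX.; (1,4)=+0→O.X.O/OXX.X
ply 3, O at OXX.O/OXX.. | (0,3)=-1→OXXOO/OXX..*; (1,3)=-1→OXX.O/OXXO.; (1,4)=-1→OXX.O/OXX.O
ply 4, X at OXXOO/OXX.. | (1,3)=+1→OXXOO/OXXX.*; (1,4)=+0→OXXOO/OXX.X
ply 5: OXXOO/OXXX. is terminal -1 (O); from ..X.O/OXX.. depth 7

value(..X.O/OXX.., O) = -1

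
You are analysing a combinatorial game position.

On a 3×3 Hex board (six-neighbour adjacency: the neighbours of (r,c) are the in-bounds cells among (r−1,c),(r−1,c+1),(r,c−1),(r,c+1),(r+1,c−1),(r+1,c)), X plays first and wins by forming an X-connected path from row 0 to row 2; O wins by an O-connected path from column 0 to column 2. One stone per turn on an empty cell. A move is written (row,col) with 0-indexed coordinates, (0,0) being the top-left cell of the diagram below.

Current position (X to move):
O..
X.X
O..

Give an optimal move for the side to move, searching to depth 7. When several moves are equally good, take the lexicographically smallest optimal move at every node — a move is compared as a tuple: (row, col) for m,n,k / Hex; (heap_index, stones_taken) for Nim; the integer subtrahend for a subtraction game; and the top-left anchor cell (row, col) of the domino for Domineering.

X's best at [O../X.X/O..]: (0,1)

[O../X.X/O..] X move#1: (0,1):+1/OX./X.X/O..*, (0,2):+1/O.X/X.X/O.., (1,1):+1/O../XXX/O.., (2,1):-1/O../X.X/OX., (2,2):-1/O../X.X/O.X
[OX./X.X/O..] O move#2: (0,2):-1/OXO/X.X/O..*, (1,1):-1/OX./XOX/O.., (2,1):-1/OX./X.X/OO., (2,2):-1/OX./X.X/O.O
[OXO/X.X/O..] X move#3: (1,1):+1/OXO/XXX/O..*, (2,1):-1/OXO/X.X/OX., (2,2):-1/OXO/X.X/O.X
[OXO/XXX/O..] O move#4: (2,1):-1/OXO/XXX/OO.*, (2,2):-1/OXO/XXX/O.O
[OXO/XXX/OO.] X move#5: (2,2):+1/OXO/XXX/OOX*
[OXO/XXX/OOX] end (terminal -1, O#6); searched O../X.X/O.. to 7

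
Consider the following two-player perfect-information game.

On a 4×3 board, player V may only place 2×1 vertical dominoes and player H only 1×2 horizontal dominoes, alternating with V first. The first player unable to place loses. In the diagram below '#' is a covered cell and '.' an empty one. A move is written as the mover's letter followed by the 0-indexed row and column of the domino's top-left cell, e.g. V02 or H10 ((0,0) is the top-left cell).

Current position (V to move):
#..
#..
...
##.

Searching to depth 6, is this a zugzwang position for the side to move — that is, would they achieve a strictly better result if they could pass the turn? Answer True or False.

[#../#../.../##.] V move#1: V01:+1/##./##./.../##.*, V02:+1/#.#/#.#/.../##., V11:+1/#../##./.#./##., V12:+1/#../#.#/..#/##., V22:-1/#../#../..#/###
[##./##./.../##.] H move#2: H20:-1/##./##./##./##.*, H21:-1/##./##./.##/##.
[##./##./##./##.] V move#3: V02:+1/###/###/##./##.*, V12:+1/##./###/###/##., V22:+1/##./##./###/###
[###/###/##./##.] end (terminal -1, H#4); searched #../#../.../##. to 6
suppose V passes — search the same position with H to move:
pass> [#../#../.../##.] H move#1: H01:-1/###/#../.../##., H11:+1/#../###/.../##.*, H20:-1/#../#../##./##., H21:-1/#../#../.##/##.
pass> [#../###/.../##.] V move#2: V22:-1/#../###/..#/###*
pass> [#../###/..#/###] H move#3: H01:+1/###/###/..#/###*, H20:+1/#../###/###/###
pass> [###/###/..#/###] end (terminal -1, V#4); searched #../#../.../##. to 6
for V: play +1, pass -1

zugzwang(#../#../.../##., V) = False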